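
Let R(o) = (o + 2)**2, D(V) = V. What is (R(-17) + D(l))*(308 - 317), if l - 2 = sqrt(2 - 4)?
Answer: -2043 - 9*I*sqrt(2) ≈ -2043.0 - 12.728*I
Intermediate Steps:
l = 2 + I*sqrt(2) (l = 2 + sqrt(2 - 4) = 2 + sqrt(-2) = 2 + I*sqrt(2) ≈ 2.0 + 1.4142*I)
R(o) = (2 + o)**2
(R(-17) + D(l))*(308 - 317) = ((2 - 17)**2 + (2 + I*sqrt(2)))*(308 - 317) = ((-15)**2 + (2 + I*sqrt(2)))*(-9) = (225 + (2 + I*sqrt(2)))*(-9) = (227 + I*sqrt(2))*(-9) = -2043 - 9*I*sqrt(2)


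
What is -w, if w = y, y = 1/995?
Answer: -1/995 ≈ -0.0010050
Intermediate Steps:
y = 1/995 ≈ 0.0010050
w = 1/995 ≈ 0.0010050
-w = -1*1/995 = -1/995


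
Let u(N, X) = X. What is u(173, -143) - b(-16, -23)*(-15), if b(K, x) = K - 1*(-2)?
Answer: -353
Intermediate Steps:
b(K, x) = 2 + K (b(K, x) = K + 2 = 2 + K)
u(173, -143) - b(-16, -23)*(-15) = -143 - (2 - 16)*(-15) = -143 - (-14)*(-15) = -143 - 1*210 = -143 - 210 = -353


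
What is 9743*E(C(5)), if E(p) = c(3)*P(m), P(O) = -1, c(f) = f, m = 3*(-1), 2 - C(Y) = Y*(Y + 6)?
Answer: -29229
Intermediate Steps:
C(Y) = 2 - Y*(6 + Y) (C(Y) = 2 - Y*(Y + 6) = 2 - Y*(6 + Y))
m = -3
E(p) = -3 (E(p) = 3*(-1) = -3)
9743*E(C(5)) = 9743*(-3) = -29229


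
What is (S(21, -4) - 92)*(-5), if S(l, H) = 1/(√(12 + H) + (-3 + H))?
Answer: 18895/41 + 10*√2/41 ≈ 461.20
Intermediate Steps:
S(l, H) = 1/(-3 + H + √(12 + H))
(S(21, -4) - 92)*(-5) = (1/(-3 - 4 + √(12 - 4)) - 92)*(-5) = (1/(-3 - 4 + √8) - 92)*(-5) = (1/(-3 - 4 + 2*√2) - 92)*(-5) = (1/(-7 + 2*√2) - 92)*(-5) = (-92 + 1/(-7 + 2*√2))*(-5) = 460 - 5/(-7 + 2*√2)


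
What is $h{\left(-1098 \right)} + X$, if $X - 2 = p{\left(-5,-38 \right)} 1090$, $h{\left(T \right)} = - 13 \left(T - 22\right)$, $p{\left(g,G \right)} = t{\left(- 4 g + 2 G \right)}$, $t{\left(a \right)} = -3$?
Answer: $11292$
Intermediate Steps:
$p{\left(g,G \right)} = -3$
$h{\left(T \right)} = 286 - 13 T$ ($h{\left(T \right)} = - 13 \left(-22 + T\right) = 286 - 13 T$)
$X = -3268$ ($X = 2 - 3270 = -3268$)
$h{\left(-1098 \right)} + X = \left(286 - -14274\right) - 3268 = \left(286 + 14274\right) - 3268 = 14560 - 3268 = 11292$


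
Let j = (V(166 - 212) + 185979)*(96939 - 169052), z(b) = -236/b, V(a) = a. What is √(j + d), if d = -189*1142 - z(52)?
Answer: 2*I*√566504995589/13 ≈ 1.1579e+5*I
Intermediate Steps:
j = -13408186429 (j = ((166 - 212) + 185979)*(96939 - 169052) = (-46 + 185979)*(-72113) = 185933*(-72113) = -13408186429)
d = -2805835/13 (d = -189*1142 - (-236)/52 = -215838 - (-236)/52 = -215838 - 1*(-59/13) = -215838 + 59/13 = -2805835/13 ≈ -2.1583e+5)
√(j + d) = √(-13408186429 - 2805835/13) = √(-174309229412/13) = 2*I*√566504995589/13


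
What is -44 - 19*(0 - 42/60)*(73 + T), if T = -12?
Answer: 7673/10 ≈ 767.30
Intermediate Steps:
-44 - 19*(0 - 42/60)*(73 + T) = -44 - 19*(0 - 42/60)*(73 - 12) = -44 - 19*(0 - 42*1/60)*61 = -44 - 19*(0 - 7/10)*61 = -44 - (-133)*61/10 = -44 - 19*(-427/10) = -44 + 8113/10 = 7673/10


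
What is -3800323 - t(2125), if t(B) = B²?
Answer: -8315948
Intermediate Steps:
-3800323 - t(2125) = -3800323 - 1*2125² = -3800323 - 1*4515625 = -3800323 - 4515625 = -8315948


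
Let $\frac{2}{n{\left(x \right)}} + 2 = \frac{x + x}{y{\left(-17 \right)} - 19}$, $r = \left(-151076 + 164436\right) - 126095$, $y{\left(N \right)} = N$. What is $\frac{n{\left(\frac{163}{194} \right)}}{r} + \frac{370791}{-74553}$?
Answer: $- \frac{99584036051481}{20022874285295} \approx -4.9735$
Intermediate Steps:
$r = -112735$ ($r = 13360 - 126095 = -112735$)
$n{\left(x \right)} = \frac{2}{-2 - \frac{x}{18}}$ ($n{\left(x \right)} = \frac{2}{-2 + \frac{x + x}{-17 - 19}} = \frac{2}{-2 + \frac{2 x}{-36}} = \frac{2}{-2 + 2 x \left(- \frac{1}{36}\right)} = \frac{2}{-2 - \frac{x}{18}}$)
$\frac{n{\left(\frac{163}{194} \right)}}{r} + \frac{370791}{-74553} = \frac{\left(-36\right) \frac{1}{36 + \frac{163}{194}}}{-112735} + \frac{370791}{-74553} = - \frac{36}{36 + 163 \cdot \frac{1}{194}} \left(- \frac{1}{112735}\right) + 370791 \left(- \frac{1}{74553}\right) = - \frac{36}{36 + \frac{163}{194}} \left(- \frac{1}{112735}\right) - \frac{123597}{24851} = - \frac{36}{\frac{7147}{194}} \left(- \frac{1}{112735}\right) - \frac{123597}{24851} = \left(-36\right) \frac{194}{7147} \left(- \frac{1}{112735}\right) - \frac{123597}{24851} = \left(- \frac{6984}{7147}\right) \left(- \frac{1}{112735}\right) - \frac{123597}{24851} = \frac{6984}{805717045} - \frac{123597}{24851} = - \frac{99584036051481}{20022874285295}$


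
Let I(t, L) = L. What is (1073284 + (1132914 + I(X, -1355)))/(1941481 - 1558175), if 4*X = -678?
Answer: 2204843/383306 ≈ 5.7522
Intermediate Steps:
X = -339/2 (X = (¼)*(-678) = -339/2 ≈ -169.50)
(1073284 + (1132914 + I(X, -1355)))/(1941481 - 1558175) = (1073284 + (1132914 - 1355))/(1941481 - 1558175) = (1073284 + 1131559)/383306 = 2204843*(1/383306) = 2204843/383306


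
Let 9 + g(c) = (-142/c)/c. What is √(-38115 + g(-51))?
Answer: I*√99160666/51 ≈ 195.25*I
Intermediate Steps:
g(c) = -9 - 142/c² (g(c) = -9 + (-142/c)/c = -9 - 142/c²)
√(-38115 + g(-51)) = √(-38115 + (-9 - 142/(-51)²)) = √(-38115 + (-9 - 142*1/2601)) = √(-38115 + (-9 - 142/2601)) = √(-38115 - 23551/2601) = √(-99160666/2601) = I*√99160666/51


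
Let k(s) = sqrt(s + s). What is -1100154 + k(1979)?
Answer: -1100154 + sqrt(3958) ≈ -1.1001e+6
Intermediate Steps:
k(s) = sqrt(2)*sqrt(s) (k(s) = sqrt(2*s) = sqrt(2)*sqrt(s))
-1100154 + k(1979) = -1100154 + sqrt(2)*sqrt(1979) = -1100154 + sqrt(3958)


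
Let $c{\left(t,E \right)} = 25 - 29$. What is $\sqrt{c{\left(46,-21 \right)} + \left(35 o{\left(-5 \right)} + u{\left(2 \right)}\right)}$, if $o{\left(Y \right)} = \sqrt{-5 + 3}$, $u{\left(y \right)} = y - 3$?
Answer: $\sqrt{-5 + 35 i \sqrt{2}} \approx 4.7302 + 5.2321 i$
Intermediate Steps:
$u{\left(y \right)} = -3 + y$
$c{\left(t,E \right)} = -4$
$o{\left(Y \right)} = i \sqrt{2}$ ($o{\left(Y \right)} = \sqrt{-2} = i \sqrt{2}$)
$\sqrt{c{\left(46,-21 \right)} + \left(35 o{\left(-5 \right)} + u{\left(2 \right)}\right)} = \sqrt{-4 + \left(35 i \sqrt{2} + \left(-3 + 2\right)\right)} = \sqrt{-4 - \left(1 - 35 i \sqrt{2}\right)} = \sqrt{-5 + 35 i \sqrt{2}}$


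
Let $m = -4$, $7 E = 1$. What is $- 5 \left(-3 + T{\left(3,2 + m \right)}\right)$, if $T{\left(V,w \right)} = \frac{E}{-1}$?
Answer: $\frac{110}{7} \approx 15.714$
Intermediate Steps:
$E = \frac{1}{7}$ ($E = \frac{1}{7} \cdot 1 = \frac{1}{7} \approx 0.14286$)
$T{\left(V,w \right)} = - \frac{1}{7}$ ($T{\left(V,w \right)} = \frac{1}{7 \left(-1\right)} = \frac{1}{7} \left(-1\right) = - \frac{1}{7}$)
$- 5 \left(-3 + T{\left(3,2 + m \right)}\right) = - 5 \left(-3 - \frac{1}{7}\right) = \left(-5\right) \left(- \frac{22}{7}\right) = \frac{110}{7}$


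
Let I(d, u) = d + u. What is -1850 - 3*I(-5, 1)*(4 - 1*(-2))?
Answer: -1778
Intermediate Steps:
-1850 - 3*I(-5, 1)*(4 - 1*(-2)) = -1850 - 3*(-5 + 1)*(4 - 1*(-2)) = -1850 - 3*(-4)*(4 + 2) = -1850 - (-12)*6 = -1850 - 1*(-72) = -1850 + 72 = -1778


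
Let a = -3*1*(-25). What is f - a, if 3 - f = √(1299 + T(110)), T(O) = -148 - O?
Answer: -72 - √1041 ≈ -104.26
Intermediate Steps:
f = 3 - √1041 (f = 3 - √(1299 + (-148 - 1*110)) = 3 - √(1299 + (-148 - 110)) = 3 - √(1299 - 258) = 3 - √1041 ≈ -29.265)
a = 75 (a = -3*(-25) = 75)
f - a = (3 - √1041) - 1*75 = (3 - √1041) - 75 = -72 - √1041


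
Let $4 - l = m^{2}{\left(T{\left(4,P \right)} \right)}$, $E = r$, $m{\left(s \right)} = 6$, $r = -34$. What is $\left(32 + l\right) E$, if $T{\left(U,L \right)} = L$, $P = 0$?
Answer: $0$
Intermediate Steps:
$E = -34$
$l = -32$ ($l = 4 - 6^{2} = 4 - 36 = -32$)
$\left(32 + l\right) E = \left(32 - 32\right) \left(-34\right) = 0 \left(-34\right) = 0$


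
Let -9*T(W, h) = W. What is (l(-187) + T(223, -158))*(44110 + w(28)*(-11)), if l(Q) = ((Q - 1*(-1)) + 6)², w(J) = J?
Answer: 12762895354/9 ≈ 1.4181e+9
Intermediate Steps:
T(W, h) = -W/9
l(Q) = (7 + Q)² (l(Q) = ((Q + 1) + 6)² = ((1 + Q) + 6)² = (7 + Q)²)
(l(-187) + T(223, -158))*(44110 + w(28)*(-11)) = ((7 - 187)² - ⅑*223)*(44110 + 28*(-11)) = ((-180)² - 223/9)*(44110 - 308) = (32400 - 223/9)*43802 = (291377/9)*43802 = 12762895354/9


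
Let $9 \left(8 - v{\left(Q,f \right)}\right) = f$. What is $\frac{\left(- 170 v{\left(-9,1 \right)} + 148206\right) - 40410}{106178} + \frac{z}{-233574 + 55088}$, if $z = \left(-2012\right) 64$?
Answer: $\frac{73514331005}{42640394643} \approx 1.7241$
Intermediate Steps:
$v{\left(Q,f \right)} = 8 - \frac{f}{9}$
$z = -128768$
$\frac{\left(- 170 v{\left(-9,1 \right)} + 148206\right) - 40410}{106178} + \frac{z}{-233574 + 55088} = \frac{\left(- 170 \left(8 - \frac{1}{9}\right) + 148206\right) - 40410}{106178} - \frac{128768}{-233574 + 55088} = \left(\left(- 170 \left(8 - \frac{1}{9}\right) + 148206\right) - 40410\right) \frac{1}{106178} - \frac{128768}{-178486} = \left(\left(\left(-170\right) \frac{71}{9} + 148206\right) - 40410\right) \frac{1}{106178} - - \frac{64384}{89243} = \left(\left(- \frac{12070}{9} + 148206\right) - 40410\right) \frac{1}{106178} + \frac{64384}{89243} = \left(\frac{1321784}{9} - 40410\right) \frac{1}{106178} + \frac{64384}{89243} = \frac{958094}{9} \cdot \frac{1}{106178} + \frac{64384}{89243} = \frac{479047}{477801} + \frac{64384}{89243} = \frac{73514331005}{42640394643}$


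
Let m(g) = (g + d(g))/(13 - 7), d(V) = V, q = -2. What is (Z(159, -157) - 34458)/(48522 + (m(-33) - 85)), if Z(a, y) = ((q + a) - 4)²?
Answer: -3683/16142 ≈ -0.22816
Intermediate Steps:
Z(a, y) = (-6 + a)² (Z(a, y) = ((-2 + a) - 4)² = (-6 + a)²)
m(g) = g/3 (m(g) = (g + g)/(13 - 7) = (2*g)/6 = (2*g)*(⅙) = g/3)
(Z(159, -157) - 34458)/(48522 + (m(-33) - 85)) = ((-6 + 159)² - 34458)/(48522 + ((⅓)*(-33) - 85)) = (153² - 34458)/(48522 + (-11 - 85)) = (23409 - 34458)/(48522 - 96) = -11049/48426 = -11049*1/48426 = -3683/16142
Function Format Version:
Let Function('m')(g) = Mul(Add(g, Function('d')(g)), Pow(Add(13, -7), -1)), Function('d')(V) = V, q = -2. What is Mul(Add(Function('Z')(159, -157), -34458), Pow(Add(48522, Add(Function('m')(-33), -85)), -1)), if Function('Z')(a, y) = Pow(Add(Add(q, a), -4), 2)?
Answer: Rational(-3683, 16142) ≈ -0.22816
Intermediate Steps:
Function('Z')(a, y) = Pow(Add(-6, a), 2) (Function('Z')(a, y) = Pow(Add(Add(-2, a), -4), 2) = Pow(Add(-6, a), 2))
Function('m')(g) = Mul(Rational(1, 3), g) (Function('m')(g) = Mul(Add(g, g), Pow(Add(13, -7), -1)) = Mul(Mul(2, g), Pow(6, -1)) = Mul(Mul(2, g), Rational(1, 6)) = Mul(Rational(1, 3), g))
Mul(Add(Function('Z')(159, -157), -34458), Pow(Add(48522, Add(Function('m')(-33), -85)), -1)) = Mul(Add(Pow(Add(-6, 159), 2), -34458), Pow(Add(48522, Add(Mul(Rational(1, 3), -33), -85)), -1)) = Mul(Add(Pow(153, 2), -34458), Pow(Add(48522, Add(-11, -85)), -1)) = Mul(Add(23409, -34458), Pow(Add(48522, -96), -1)) = Mul(-11049, Pow(48426, -1)) = Mul(-11049, Rational(1, 48426)) = Rational(-3683, 16142)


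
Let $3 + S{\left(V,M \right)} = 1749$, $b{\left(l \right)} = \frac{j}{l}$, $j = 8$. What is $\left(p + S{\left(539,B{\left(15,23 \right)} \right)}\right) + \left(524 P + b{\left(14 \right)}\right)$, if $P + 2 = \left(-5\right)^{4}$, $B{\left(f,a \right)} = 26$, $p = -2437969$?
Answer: $- \frac{14768393}{7} \approx -2.1098 \cdot 10^{6}$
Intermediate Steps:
$b{\left(l \right)} = \frac{8}{l}$
$S{\left(V,M \right)} = 1746$ ($S{\left(V,M \right)} = -3 + 1749 = 1746$)
$P = 623$ ($P = -2 + \left(-5\right)^{4} = -2 + 625 = 623$)
$\left(p + S{\left(539,B{\left(15,23 \right)} \right)}\right) + \left(524 P + b{\left(14 \right)}\right) = \left(-2437969 + 1746\right) + \left(524 \cdot 623 + \frac{8}{14}\right) = -2436223 + \left(326452 + 8 \cdot \frac{1}{14}\right) = -2436223 + \left(326452 + \frac{4}{7}\right) = -2436223 + \frac{2285168}{7} = - \frac{14768393}{7}$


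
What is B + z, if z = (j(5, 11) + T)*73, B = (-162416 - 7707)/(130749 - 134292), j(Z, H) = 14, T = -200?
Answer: -47936731/3543 ≈ -13530.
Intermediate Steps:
B = 170123/3543 (B = -170123/(-3543) = -170123*(-1/3543) = 170123/3543 ≈ 48.017)
z = -13578 (z = (14 - 200)*73 = -186*73 = -13578)
B + z = 170123/3543 - 13578 = -47936731/3543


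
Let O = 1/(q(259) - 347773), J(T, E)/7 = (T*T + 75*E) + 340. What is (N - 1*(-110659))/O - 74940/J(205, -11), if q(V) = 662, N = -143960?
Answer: 168058386048782/14539 ≈ 1.1559e+10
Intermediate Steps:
J(T, E) = 2380 + 7*T**2 + 525*E (J(T, E) = 7*((T*T + 75*E) + 340) = 7*((T**2 + 75*E) + 340) = 7*(340 + T**2 + 75*E) = 2380 + 7*T**2 + 525*E)
O = -1/347111 (O = 1/(662 - 347773) = 1/(-347111) = -1/347111 ≈ -2.8809e-6)
(N - 1*(-110659))/O - 74940/J(205, -11) = (-143960 - 1*(-110659))/(-1/347111) - 74940/(2380 + 7*205**2 + 525*(-11)) = (-143960 + 110659)*(-347111) - 74940/(2380 + 7*42025 - 5775) = -33301*(-347111) - 74940/(2380 + 294175 - 5775) = 11559143411 - 74940/290780 = 11559143411 - 74940*1/290780 = 11559143411 - 3747/14539 = 168058386048782/14539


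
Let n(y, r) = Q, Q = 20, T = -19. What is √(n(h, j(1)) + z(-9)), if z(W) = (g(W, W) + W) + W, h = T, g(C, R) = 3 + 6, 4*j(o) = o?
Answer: √11 ≈ 3.3166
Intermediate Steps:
j(o) = o/4
g(C, R) = 9
h = -19
n(y, r) = 20
z(W) = 9 + 2*W (z(W) = (9 + W) + W = 9 + 2*W)
√(n(h, j(1)) + z(-9)) = √(20 + (9 + 2*(-9))) = √(20 + (9 - 18)) = √(20 - 9) = √11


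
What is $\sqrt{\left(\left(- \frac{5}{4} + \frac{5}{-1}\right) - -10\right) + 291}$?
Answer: $\frac{3 \sqrt{131}}{2} \approx 17.168$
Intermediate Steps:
$\sqrt{\left(\left(- \frac{5}{4} + \frac{5}{-1}\right) - -10\right) + 291} = \sqrt{\left(\left(\left(-5\right) \frac{1}{4} + 5 \left(-1\right)\right) + 10\right) + 291} = \sqrt{\left(\left(- \frac{5}{4} - 5\right) + 10\right) + 291} = \sqrt{\left(- \frac{25}{4} + 10\right) + 291} = \sqrt{\frac{15}{4} + 291} = \sqrt{\frac{1179}{4}} = \frac{3 \sqrt{131}}{2}$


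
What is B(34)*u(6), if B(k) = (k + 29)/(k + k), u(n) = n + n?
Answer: 189/17 ≈ 11.118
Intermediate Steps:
u(n) = 2*n
B(k) = (29 + k)/(2*k) (B(k) = (29 + k)/((2*k)) = (29 + k)*(1/(2*k)) = (29 + k)/(2*k))
B(34)*u(6) = ((½)*(29 + 34)/34)*(2*6) = ((½)*(1/34)*63)*12 = (63/68)*12 = 189/17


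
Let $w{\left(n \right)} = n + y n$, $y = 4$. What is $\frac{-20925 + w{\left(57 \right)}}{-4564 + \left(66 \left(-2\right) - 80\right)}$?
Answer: $\frac{860}{199} \approx 4.3216$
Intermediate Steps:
$w{\left(n \right)} = 5 n$ ($w{\left(n \right)} = n + 4 n = 5 n$)
$\frac{-20925 + w{\left(57 \right)}}{-4564 + \left(66 \left(-2\right) - 80\right)} = \frac{-20925 + 5 \cdot 57}{-4564 + \left(66 \left(-2\right) - 80\right)} = \frac{-20925 + 285}{-4564 - 212} = - \frac{20640}{-4564 - 212} = - \frac{20640}{-4776} = \left(-20640\right) \left(- \frac{1}{4776}\right) = \frac{860}{199}$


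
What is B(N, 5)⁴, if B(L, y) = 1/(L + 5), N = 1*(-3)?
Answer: 1/16 ≈ 0.062500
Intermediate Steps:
N = -3
B(L, y) = 1/(5 + L)
B(N, 5)⁴ = (1/(5 - 3))⁴ = (1/2)⁴ = (½)⁴ = 1/16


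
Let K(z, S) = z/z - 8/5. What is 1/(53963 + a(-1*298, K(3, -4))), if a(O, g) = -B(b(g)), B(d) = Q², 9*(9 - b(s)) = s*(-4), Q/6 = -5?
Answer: 1/53063 ≈ 1.8846e-5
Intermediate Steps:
Q = -30 (Q = 6*(-5) = -30)
b(s) = 9 + 4*s/9 (b(s) = 9 - s*(-4)/9 = 9 - (-4)*s/9 = 9 + 4*s/9)
B(d) = 900 (B(d) = (-30)² = 900)
K(z, S) = -⅗ (K(z, S) = 1 - 8*⅕ = 1 - 8/5 = -⅗)
a(O, g) = -900 (a(O, g) = -1*900 = -900)
1/(53963 + a(-1*298, K(3, -4))) = 1/(53963 - 900) = 1/53063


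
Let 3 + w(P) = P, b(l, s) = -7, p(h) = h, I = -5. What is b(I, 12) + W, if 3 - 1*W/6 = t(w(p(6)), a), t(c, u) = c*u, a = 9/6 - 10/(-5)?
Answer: -52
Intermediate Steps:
w(P) = -3 + P
a = 7/2 (a = 9*(⅙) - 10*(-⅕) = 3/2 + 2 = 7/2 ≈ 3.5000)
W = -45 (W = 18 - 6*(-3 + 6)*7/2 = 18 - 18*7/2 = 18 - 6*21/2 = 18 - 63 = -45)
b(I, 12) + W = -7 - 45 = -52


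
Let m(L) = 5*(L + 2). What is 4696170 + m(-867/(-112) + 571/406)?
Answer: 15253341195/3248 ≈ 4.6962e+6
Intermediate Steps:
m(L) = 10 + 5*L (m(L) = 5*(2 + L) = 10 + 5*L)
4696170 + m(-867/(-112) + 571/406) = 4696170 + (10 + 5*(-867/(-112) + 571/406)) = 4696170 + (10 + 5*(-867*(-1/112) + 571*(1/406))) = 4696170 + (10 + 5*(867/112 + 571/406)) = 4696170 + (10 + 5*(29711/3248)) = 4696170 + (10 + 148555/3248) = 4696170 + 181035/3248 = 15253341195/3248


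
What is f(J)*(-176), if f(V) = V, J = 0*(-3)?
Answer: 0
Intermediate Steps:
J = 0
f(J)*(-176) = 0*(-176) = 0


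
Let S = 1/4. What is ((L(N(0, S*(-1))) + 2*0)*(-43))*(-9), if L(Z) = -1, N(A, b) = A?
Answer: -387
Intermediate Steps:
S = ¼ ≈ 0.25000
((L(N(0, S*(-1))) + 2*0)*(-43))*(-9) = ((-1 + 2*0)*(-43))*(-9) = ((-1 + 0)*(-43))*(-9) = -1*(-43)*(-9) = 43*(-9) = -387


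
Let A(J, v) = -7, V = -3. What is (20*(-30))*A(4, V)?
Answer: 4200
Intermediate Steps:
(20*(-30))*A(4, V) = (20*(-30))*(-7) = -600*(-7) = 4200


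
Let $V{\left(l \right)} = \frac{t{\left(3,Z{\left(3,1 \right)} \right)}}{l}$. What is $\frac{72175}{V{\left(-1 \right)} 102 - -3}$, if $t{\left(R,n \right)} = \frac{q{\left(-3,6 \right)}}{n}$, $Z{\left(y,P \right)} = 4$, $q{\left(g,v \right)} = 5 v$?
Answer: $- \frac{72175}{762} \approx -94.718$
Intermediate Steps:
$t{\left(R,n \right)} = \frac{30}{n}$ ($t{\left(R,n \right)} = \frac{5 \cdot 6}{n} = \frac{30}{n}$)
$V{\left(l \right)} = \frac{15}{2 l}$ ($V{\left(l \right)} = \frac{30 \cdot \frac{1}{4}}{l} = \frac{15}{2 l}$)
$\frac{72175}{V{\left(-1 \right)} 102 - -3} = \frac{72175}{\frac{15}{2 \left(-1\right)} 102 - -3} = \frac{72175}{\frac{15}{2} \left(-1\right) 102 + \left(4 - 1\right)} = \frac{72175}{\left(- \frac{15}{2}\right) 102 + 3} = \frac{72175}{-765 + 3} = \frac{72175}{-762} = 72175 \left(- \frac{1}{762}\right) = - \frac{72175}{762}$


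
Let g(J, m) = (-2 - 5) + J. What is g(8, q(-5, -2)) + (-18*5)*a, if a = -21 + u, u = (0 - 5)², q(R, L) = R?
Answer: -359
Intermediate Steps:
u = 25 (u = (-5)² = 25)
g(J, m) = -7 + J
a = 4 (a = -21 + 25 = 4)
g(8, q(-5, -2)) + (-18*5)*a = (-7 + 8) - 18*5*4 = 1 - 90*4 = 1 - 360 = -359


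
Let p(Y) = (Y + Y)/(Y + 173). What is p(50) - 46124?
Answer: -10285552/223 ≈ -46124.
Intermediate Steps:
p(Y) = 2*Y/(173 + Y) (p(Y) = (2*Y)/(173 + Y) = 2*Y/(173 + Y))
p(50) - 46124 = 2*50/(173 + 50) - 46124 = 2*50/223 - 46124 = 2*50*(1/223) - 46124 = 100/223 - 46124 = -10285552/223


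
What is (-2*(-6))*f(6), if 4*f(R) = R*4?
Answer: 72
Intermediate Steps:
f(R) = R (f(R) = (R*4)/4 = (4*R)/4 = R)
(-2*(-6))*f(6) = -2*(-6)*6 = 12*6 = 72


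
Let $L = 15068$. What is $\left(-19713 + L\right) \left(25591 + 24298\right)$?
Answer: $-231734405$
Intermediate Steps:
$\left(-19713 + L\right) \left(25591 + 24298\right) = \left(-19713 + 15068\right) \left(25591 + 24298\right) = \left(-4645\right) 49889 = -231734405$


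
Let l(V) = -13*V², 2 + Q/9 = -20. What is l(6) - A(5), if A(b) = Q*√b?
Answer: -468 + 198*√5 ≈ -25.259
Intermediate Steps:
Q = -198 (Q = -18 + 9*(-20) = -18 - 180 = -198)
A(b) = -198*√b
l(6) - A(5) = -13*6² - (-198)*√5 = -13*36 + 198*√5 = -468 + 198*√5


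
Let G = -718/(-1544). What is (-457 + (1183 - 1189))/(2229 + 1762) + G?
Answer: 1075333/3081052 ≈ 0.34901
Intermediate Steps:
G = 359/772 (G = -718*(-1/1544) = 359/772 ≈ 0.46503)
(-457 + (1183 - 1189))/(2229 + 1762) + G = (-457 + (1183 - 1189))/(2229 + 1762) + 359/772 = (-457 - 6)/3991 + 359/772 = -463*1/3991 + 359/772 = -463/3991 + 359/772 = 1075333/3081052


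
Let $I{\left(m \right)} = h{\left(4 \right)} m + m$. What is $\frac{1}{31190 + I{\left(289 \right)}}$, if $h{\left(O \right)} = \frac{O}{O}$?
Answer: $\frac{1}{31768} \approx 3.1478 \cdot 10^{-5}$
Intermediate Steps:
$h{\left(O \right)} = 1$
$I{\left(m \right)} = 2 m$ ($I{\left(m \right)} = 1 m + m = m + m = 2 m$)
$\frac{1}{31190 + I{\left(289 \right)}} = \frac{1}{31190 + 2 \cdot 289} = \frac{1}{31190 + 578} = \frac{1}{31768}$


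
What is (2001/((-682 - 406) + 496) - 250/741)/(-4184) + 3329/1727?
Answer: 6112875033899/3169742100096 ≈ 1.9285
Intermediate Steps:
(2001/((-682 - 406) + 496) - 250/741)/(-4184) + 3329/1727 = (2001/(-1088 + 496) - 250*1/741)*(-1/4184) + 3329*(1/1727) = (2001/(-592) - 250/741)*(-1/4184) + 3329/1727 = (2001*(-1/592) - 250/741)*(-1/4184) + 3329/1727 = (-2001/592 - 250/741)*(-1/4184) + 3329/1727 = -1630741/438672*(-1/4184) + 3329/1727 = 1630741/1835403648 + 3329/1727 = 6112875033899/3169742100096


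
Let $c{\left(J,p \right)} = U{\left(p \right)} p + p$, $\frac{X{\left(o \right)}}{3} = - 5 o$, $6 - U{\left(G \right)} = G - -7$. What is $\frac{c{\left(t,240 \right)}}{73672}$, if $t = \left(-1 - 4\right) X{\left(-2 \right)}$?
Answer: $- \frac{7200}{9209} \approx -0.78184$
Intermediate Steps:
$U{\left(G \right)} = -1 - G$ ($U{\left(G \right)} = 6 - \left(G - -7\right) = 6 - \left(G + 7\right) = 6 - \left(7 + G\right) = -1 - G$)
$X{\left(o \right)} = - 15 o$ ($X{\left(o \right)} = 3 \left(- 5 o\right) = - 15 o$)
$t = -150$ ($t = \left(-1 - 4\right) \left(\left(-15\right) \left(-2\right)\right) = \left(-5\right) 30 = -150$)
$c{\left(J,p \right)} = p + p \left(-1 - p\right)$ ($c{\left(J,p \right)} = \left(-1 - p\right) p + p = p \left(-1 - p\right) + p = p + p \left(-1 - p\right)$)
$\frac{c{\left(t,240 \right)}}{73672} = \frac{\left(-1\right) 240^{2}}{73672} = \left(-1\right) 57600 \cdot \frac{1}{73672} = \left(-57600\right) \frac{1}{73672} = - \frac{7200}{9209}$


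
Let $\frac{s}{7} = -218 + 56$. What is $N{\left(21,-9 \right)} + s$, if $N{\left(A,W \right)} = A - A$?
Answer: $-1134$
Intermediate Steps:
$N{\left(A,W \right)} = 0$
$s = -1134$ ($s = 7 \left(-218 + 56\right) = 7 \left(-162\right) = -1134$)
$N{\left(21,-9 \right)} + s = 0 - 1134 = -1134$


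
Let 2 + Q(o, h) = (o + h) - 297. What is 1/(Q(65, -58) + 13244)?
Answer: 1/12952 ≈ 7.7208e-5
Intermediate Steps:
Q(o, h) = -299 + h + o (Q(o, h) = -2 + ((o + h) - 297) = -2 + ((h + o) - 297) = -2 + (-297 + h + o) = -299 + h + o)
1/(Q(65, -58) + 13244) = 1/((-299 - 58 + 65) + 13244) = 1/(-292 + 13244) = 1/12952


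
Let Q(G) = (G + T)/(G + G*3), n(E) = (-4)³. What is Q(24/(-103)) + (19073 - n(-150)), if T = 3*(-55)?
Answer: 618057/32 ≈ 19314.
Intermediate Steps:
T = -165
n(E) = -64
Q(G) = (-165 + G)/(4*G) (Q(G) = (G - 165)/(G + G*3) = (-165 + G)/(G + 3*G) = (-165 + G)/((4*G)) = (-165 + G)*(1/(4*G)) = (-165 + G)/(4*G))
Q(24/(-103)) + (19073 - n(-150)) = (-165 + 24/(-103))/(4*((24/(-103)))) + (19073 - 1*(-64)) = (-165 + 24*(-1/103))/(4*((24*(-1/103)))) + (19073 + 64) = (-165 - 24/103)/(4*(-24/103)) + 19137 = (¼)*(-103/24)*(-17019/103) + 19137 = 5673/32 + 19137 = 618057/32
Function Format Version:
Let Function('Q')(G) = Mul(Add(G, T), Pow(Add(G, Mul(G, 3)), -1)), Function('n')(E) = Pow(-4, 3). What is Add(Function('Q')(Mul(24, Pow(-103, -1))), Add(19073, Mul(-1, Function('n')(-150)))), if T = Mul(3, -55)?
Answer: Rational(618057, 32) ≈ 19314.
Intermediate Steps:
T = -165
Function('n')(E) = -64
Function('Q')(G) = Mul(Rational(1, 4), Pow(G, -1), Add(-165, G)) (Function('Q')(G) = Mul(Add(G, -165), Pow(Add(G, Mul(G, 3)), -1)) = Mul(Add(-165, G), Pow(Add(G, Mul(3, G)), -1)) = Mul(Add(-165, G), Pow(Mul(4, G), -1)) = Mul(Add(-165, G), Mul(Rational(1, 4), Pow(G, -1))) = Mul(Rational(1, 4), Pow(G, -1), Add(-165, G)))
Add(Function('Q')(Mul(24, Pow(-103, -1))), Add(19073, Mul(-1, Function('n')(-150)))) = Add(Mul(Rational(1, 4), Pow(Mul(24, Pow(-103, -1)), -1), Add(-165, Mul(24, Pow(-103, -1)))), Add(19073, Mul(-1, -64))) = Add(Mul(Rational(1, 4), Pow(Mul(24, Rational(-1, 103)), -1), Add(-165, Mul(24, Rational(-1, 103)))), Add(19073, 64)) = Add(Mul(Rational(1, 4), Pow(Rational(-24, 103), -1), Add(-165, Rational(-24, 103))), 19137) = Add(Mul(Rational(1, 4), Rational(-103, 24), Rational(-17019, 103)), 19137) = Add(Rational(5673, 32), 19137) = Rational(618057, 32)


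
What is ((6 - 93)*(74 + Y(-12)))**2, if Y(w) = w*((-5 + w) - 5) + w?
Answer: 804403044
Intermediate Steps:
Y(w) = w + w*(-10 + w) (Y(w) = w*(-10 + w) + w = w + w*(-10 + w))
((6 - 93)*(74 + Y(-12)))**2 = ((6 - 93)*(74 - 12*(-9 - 12)))**2 = (-87*(74 - 12*(-21)))**2 = (-87*(74 + 252))**2 = (-87*326)**2 = (-28362)**2 = 804403044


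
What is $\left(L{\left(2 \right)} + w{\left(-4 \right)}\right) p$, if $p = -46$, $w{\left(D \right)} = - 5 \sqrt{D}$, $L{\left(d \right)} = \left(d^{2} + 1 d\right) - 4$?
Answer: $-92 + 460 i \approx -92.0 + 460.0 i$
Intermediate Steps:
$L{\left(d \right)} = -4 + d + d^{2}$ ($L{\left(d \right)} = \left(d^{2} + d\right) - 4 = \left(d + d^{2}\right) - 4 = -4 + d + d^{2}$)
$\left(L{\left(2 \right)} + w{\left(-4 \right)}\right) p = \left(\left(-4 + 2 + 2^{2}\right) - 5 \sqrt{-4}\right) \left(-46\right) = \left(\left(-4 + 2 + 4\right) - 5 \cdot 2 i\right) \left(-46\right) = \left(2 - 10 i\right) \left(-46\right) = -92 + 460 i$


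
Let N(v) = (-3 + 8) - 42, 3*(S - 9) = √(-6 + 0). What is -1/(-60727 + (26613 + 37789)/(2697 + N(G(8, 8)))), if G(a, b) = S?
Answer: 1330/80734709 ≈ 1.6474e-5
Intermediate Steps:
S = 9 + I*√6/3 (S = 9 + √(-6 + 0)/3 = 9 + √(-6)/3 = 9 + (I*√6)/3 = 9 + I*√6/3 ≈ 9.0 + 0.8165*I)
G(a, b) = 9 + I*√6/3
N(v) = -37 (N(v) = 5 - 42 = -37)
-1/(-60727 + (26613 + 37789)/(2697 + N(G(8, 8)))) = -1/(-60727 + (26613 + 37789)/(2697 - 37)) = -1/(-60727 + 64402/2660) = -1/(-60727 + 64402*(1/2660)) = -1/(-60727 + 32201/1330) = -1/(-80734709/1330) = -1*(-1330/80734709) = 1330/80734709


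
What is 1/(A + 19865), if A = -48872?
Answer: -1/29007 ≈ -3.4474e-5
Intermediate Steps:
1/(A + 19865) = 1/(-48872 + 19865) = 1/(-29007) = -1/29007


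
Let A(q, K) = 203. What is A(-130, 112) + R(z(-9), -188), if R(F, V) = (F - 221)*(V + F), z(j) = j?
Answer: 45513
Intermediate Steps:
R(F, V) = (-221 + F)*(F + V)
A(-130, 112) + R(z(-9), -188) = 203 + ((-9)**2 - 221*(-9) - 221*(-188) - 9*(-188)) = 203 + (81 + 1989 + 41548 + 1692) = 203 + 45310 = 45513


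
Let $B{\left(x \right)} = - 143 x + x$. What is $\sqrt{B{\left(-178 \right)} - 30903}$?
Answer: $i \sqrt{5627} \approx 75.013 i$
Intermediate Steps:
$B{\left(x \right)} = - 142 x$
$\sqrt{B{\left(-178 \right)} - 30903} = \sqrt{\left(-142\right) \left(-178\right) - 30903} = \sqrt{25276 - 30903} = \sqrt{-5627} = i \sqrt{5627}$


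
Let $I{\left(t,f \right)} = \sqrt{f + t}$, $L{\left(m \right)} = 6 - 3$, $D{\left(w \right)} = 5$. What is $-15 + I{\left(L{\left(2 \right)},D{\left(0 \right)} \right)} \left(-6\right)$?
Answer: $-15 - 12 \sqrt{2} \approx -31.971$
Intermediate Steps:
$L{\left(m \right)} = 3$
$-15 + I{\left(L{\left(2 \right)},D{\left(0 \right)} \right)} \left(-6\right) = -15 + \sqrt{5 + 3} \left(-6\right) = -15 + \sqrt{8} \left(-6\right) = -15 + 2 \sqrt{2} \left(-6\right) = -15 - 12 \sqrt{2}$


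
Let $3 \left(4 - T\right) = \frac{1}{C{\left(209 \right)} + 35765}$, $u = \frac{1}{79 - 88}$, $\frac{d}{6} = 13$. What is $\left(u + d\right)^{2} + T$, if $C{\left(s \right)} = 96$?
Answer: $\frac{17633750198}{2904741} \approx 6070.7$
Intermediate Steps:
$d = 78$ ($d = 6 \cdot 13 = 78$)
$u = - \frac{1}{9}$ ($u = \frac{1}{-9} = - \frac{1}{9} \approx -0.11111$)
$T = \frac{430331}{107583}$ ($T = 4 - \frac{1}{3 \left(96 + 35765\right)} = 4 - \frac{1}{3 \cdot 35861} = 4 - \frac{1}{107583} = \frac{430331}{107583} \approx 4.0$)
$\left(u + d\right)^{2} + T = \left(- \frac{1}{9} + 78\right)^{2} + \frac{430331}{107583} = \left(\frac{701}{9}\right)^{2} + \frac{430331}{107583} = \frac{491401}{81} + \frac{430331}{107583} = \frac{17633750198}{2904741}$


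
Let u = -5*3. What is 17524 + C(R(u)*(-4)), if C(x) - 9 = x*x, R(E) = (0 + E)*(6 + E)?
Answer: 309133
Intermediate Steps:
u = -15
R(E) = E*(6 + E)
C(x) = 9 + x² (C(x) = 9 + x*x = 9 + x²)
17524 + C(R(u)*(-4)) = 17524 + (9 + (-15*(6 - 15)*(-4))²) = 17524 + (9 + (-15*(-9)*(-4))²) = 17524 + (9 + (135*(-4))²) = 17524 + (9 + (-540)²) = 17524 + (9 + 291600) = 17524 + 291609 = 309133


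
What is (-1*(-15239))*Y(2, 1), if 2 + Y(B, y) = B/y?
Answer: 0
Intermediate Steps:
Y(B, y) = -2 + B/y
(-1*(-15239))*Y(2, 1) = (-1*(-15239))*(-2 + 2/1) = 15239*(-2 + 2*1) = 15239*(-2 + 2) = 15239*0 = 0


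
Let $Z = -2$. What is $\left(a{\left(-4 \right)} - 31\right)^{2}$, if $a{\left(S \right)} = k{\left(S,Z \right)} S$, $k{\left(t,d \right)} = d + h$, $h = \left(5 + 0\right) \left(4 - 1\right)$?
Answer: $6889$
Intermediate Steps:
$h = 15$ ($h = 5 \cdot 3 = 15$)
$k{\left(t,d \right)} = 15 + d$ ($k{\left(t,d \right)} = d + 15 = 15 + d$)
$a{\left(S \right)} = 13 S$ ($a{\left(S \right)} = \left(15 - 2\right) S = 13 S$)
$\left(a{\left(-4 \right)} - 31\right)^{2} = \left(13 \left(-4\right) - 31\right)^{2} = \left(-52 - 31\right)^{2} = \left(-83\right)^{2} = 6889$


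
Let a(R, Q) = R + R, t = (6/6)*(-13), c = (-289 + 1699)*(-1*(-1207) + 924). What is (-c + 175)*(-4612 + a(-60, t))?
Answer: 14217459620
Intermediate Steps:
c = 3004710 (c = 1410*(1207 + 924) = 1410*2131 = 3004710)
t = -13 (t = (6*(⅙))*(-13) = 1*(-13) = -13)
a(R, Q) = 2*R
(-c + 175)*(-4612 + a(-60, t)) = (-1*3004710 + 175)*(-4612 + 2*(-60)) = (-3004710 + 175)*(-4612 - 120) = -3004535*(-4732) = 14217459620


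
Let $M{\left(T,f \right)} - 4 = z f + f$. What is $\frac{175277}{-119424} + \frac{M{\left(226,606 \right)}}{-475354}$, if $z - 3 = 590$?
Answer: $- \frac{63153720745}{28384338048} \approx -2.2249$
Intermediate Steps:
$z = 593$ ($z = 3 + 590 = 593$)
$M{\left(T,f \right)} = 4 + 594 f$ ($M{\left(T,f \right)} = 4 + \left(593 f + f\right) = 4 + 594 f$)
$\frac{175277}{-119424} + \frac{M{\left(226,606 \right)}}{-475354} = \frac{175277}{-119424} + \frac{4 + 594 \cdot 606}{-475354} = 175277 \left(- \frac{1}{119424}\right) + \left(4 + 359964\right) \left(- \frac{1}{475354}\right) = - \frac{175277}{119424} + 359968 \left(- \frac{1}{475354}\right) = - \frac{175277}{119424} - \frac{179984}{237677} = - \frac{63153720745}{28384338048}$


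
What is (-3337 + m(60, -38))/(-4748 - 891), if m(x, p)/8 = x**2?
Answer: -25463/5639 ≈ -4.5155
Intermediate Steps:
m(x, p) = 8*x**2
(-3337 + m(60, -38))/(-4748 - 891) = (-3337 + 8*60**2)/(-4748 - 891) = (-3337 + 8*3600)/(-5639) = (-3337 + 28800)*(-1/5639) = 25463*(-1/5639) = -25463/5639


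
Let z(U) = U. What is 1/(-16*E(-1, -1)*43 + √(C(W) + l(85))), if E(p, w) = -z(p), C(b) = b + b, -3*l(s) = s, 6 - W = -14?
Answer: -2064/1419997 - √105/1419997 ≈ -0.0014607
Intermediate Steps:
W = 20 (W = 6 - 1*(-14) = 6 + 14 = 20)
l(s) = -s/3
C(b) = 2*b
E(p, w) = -p
1/(-16*E(-1, -1)*43 + √(C(W) + l(85))) = 1/(-(-16)*(-1)*43 + √(2*20 - ⅓*85)) = 1/(-16*1*43 + √(40 - 85/3)) = 1/(-16*43 + √(35/3)) = 1/(-688 + √105/3)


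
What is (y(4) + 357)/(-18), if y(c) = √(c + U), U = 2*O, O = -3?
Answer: -119/6 - I*√2/18 ≈ -19.833 - 0.078567*I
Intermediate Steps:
U = -6 (U = 2*(-3) = -6)
y(c) = √(-6 + c) (y(c) = √(c - 6) = √(-6 + c))
(y(4) + 357)/(-18) = (√(-6 + 4) + 357)/(-18) = -(√(-2) + 357)/18 = -(I*√2 + 357)/18 = -(357 + I*√2)/18 = -119/6 - I*√2/18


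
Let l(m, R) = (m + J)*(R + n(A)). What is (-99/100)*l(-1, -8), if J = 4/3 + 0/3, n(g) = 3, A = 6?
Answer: 33/20 ≈ 1.6500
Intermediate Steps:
J = 4/3 (J = 4*(⅓) + 0*(⅓) = 4/3 + 0 = 4/3 ≈ 1.3333)
l(m, R) = (3 + R)*(4/3 + m) (l(m, R) = (m + 4/3)*(R + 3) = (4/3 + m)*(3 + R) = (3 + R)*(4/3 + m))
(-99/100)*l(-1, -8) = (-99/100)*(4 + 3*(-1) + (4/3)*(-8) - 8*(-1)) = ((1/100)*(-99))*(4 - 3 - 32/3 + 8) = -99/100*(-5/3) = 33/20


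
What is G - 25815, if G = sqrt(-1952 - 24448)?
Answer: -25815 + 20*I*sqrt(66) ≈ -25815.0 + 162.48*I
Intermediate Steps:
G = 20*I*sqrt(66) (G = sqrt(-26400) = 20*I*sqrt(66) ≈ 162.48*I)
G - 25815 = 20*I*sqrt(66) - 25815 = -25815 + 20*I*sqrt(66)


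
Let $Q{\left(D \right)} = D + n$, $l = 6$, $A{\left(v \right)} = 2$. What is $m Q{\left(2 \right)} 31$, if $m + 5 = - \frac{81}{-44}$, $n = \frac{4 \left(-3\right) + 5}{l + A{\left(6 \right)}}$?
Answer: $- \frac{38781}{352} \approx -110.17$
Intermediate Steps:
$n = - \frac{7}{8}$ ($n = \frac{4 \left(-3\right) + 5}{6 + 2} = \frac{-12 + 5}{8} = \left(-7\right) \frac{1}{8} = - \frac{7}{8} \approx -0.875$)
$m = - \frac{139}{44}$ ($m = -5 - \frac{81}{-44} = -5 - - \frac{81}{44} = -5 + \frac{81}{44} = - \frac{139}{44} \approx -3.1591$)
$Q{\left(D \right)} = - \frac{7}{8} + D$ ($Q{\left(D \right)} = D - \frac{7}{8} = - \frac{7}{8} + D$)
$m Q{\left(2 \right)} 31 = - \frac{139 \left(- \frac{7}{8} + 2\right)}{44} \cdot 31 = \left(- \frac{139}{44}\right) \frac{9}{8} \cdot 31 = \left(- \frac{1251}{352}\right) 31 = - \frac{38781}{352}$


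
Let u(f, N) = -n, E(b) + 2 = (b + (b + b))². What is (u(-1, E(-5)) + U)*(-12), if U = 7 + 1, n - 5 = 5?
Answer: 24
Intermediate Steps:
n = 10 (n = 5 + 5 = 10)
U = 8
E(b) = -2 + 9*b² (E(b) = -2 + (b + (b + b))² = -2 + (b + 2*b)² = -2 + (3*b)² = -2 + 9*b²)
u(f, N) = -10 (u(f, N) = -1*10 = -10)
(u(-1, E(-5)) + U)*(-12) = (-10 + 8)*(-12) = -2*(-12) = 24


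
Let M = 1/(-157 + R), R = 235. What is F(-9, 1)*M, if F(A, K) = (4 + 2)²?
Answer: 6/13 ≈ 0.46154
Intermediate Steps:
F(A, K) = 36 (F(A, K) = 6² = 36)
M = 1/78 (M = 1/(-157 + 235) = 1/78 ≈ 0.012821)
F(-9, 1)*M = 36*(1/78) = 6/13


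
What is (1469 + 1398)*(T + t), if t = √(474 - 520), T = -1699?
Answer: -4871033 + 2867*I*√46 ≈ -4.871e+6 + 19445.0*I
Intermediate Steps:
t = I*√46 (t = √(-46) = I*√46 ≈ 6.7823*I)
(1469 + 1398)*(T + t) = (1469 + 1398)*(-1699 + I*√46) = 2867*(-1699 + I*√46) = -4871033 + 2867*I*√46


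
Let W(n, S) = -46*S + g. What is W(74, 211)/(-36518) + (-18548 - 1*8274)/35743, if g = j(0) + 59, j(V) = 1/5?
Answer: -51183889/105263135 ≈ -0.48625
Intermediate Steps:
j(V) = ⅕
g = 296/5 (g = ⅕ + 59 = 296/5 ≈ 59.200)
W(n, S) = 296/5 - 46*S (W(n, S) = -46*S + 296/5 = 296/5 - 46*S)
W(74, 211)/(-36518) + (-18548 - 1*8274)/35743 = (296/5 - 46*211)/(-36518) + (-18548 - 1*8274)/35743 = (296/5 - 9706)*(-1/36518) + (-18548 - 8274)*(1/35743) = -48234/5*(-1/36518) - 26822*1/35743 = 24117/91295 - 26822/35743 = -51183889/105263135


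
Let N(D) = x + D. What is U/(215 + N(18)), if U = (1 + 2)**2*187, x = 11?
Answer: 1683/244 ≈ 6.8975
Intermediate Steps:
N(D) = 11 + D
U = 1683 (U = 3**2*187 = 9*187 = 1683)
U/(215 + N(18)) = 1683/(215 + (11 + 18)) = 1683/(215 + 29) = 1683/244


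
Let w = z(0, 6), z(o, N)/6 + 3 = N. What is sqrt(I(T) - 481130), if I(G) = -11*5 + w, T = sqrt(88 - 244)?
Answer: 3*I*sqrt(53463) ≈ 693.66*I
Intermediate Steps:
z(o, N) = -18 + 6*N
w = 18 (w = -18 + 6*6 = -18 + 36 = 18)
T = 2*I*sqrt(39) (T = sqrt(-156) = 2*I*sqrt(39) ≈ 12.49*I)
I(G) = -37 (I(G) = -11*5 + 18 = -55 + 18 = -37)
sqrt(I(T) - 481130) = sqrt(-37 - 481130) = sqrt(-481167) = 3*I*sqrt(53463)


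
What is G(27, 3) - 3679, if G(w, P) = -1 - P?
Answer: -3683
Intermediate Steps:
G(27, 3) - 3679 = (-1 - 1*3) - 3679 = (-1 - 3) - 3679 = -4 - 3679 = -3683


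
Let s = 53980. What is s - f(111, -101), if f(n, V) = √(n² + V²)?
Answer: 53980 - √22522 ≈ 53830.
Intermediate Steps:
f(n, V) = √(V² + n²)
s - f(111, -101) = 53980 - √((-101)² + 111²) = 53980 - √(10201 + 12321) = 53980 - √22522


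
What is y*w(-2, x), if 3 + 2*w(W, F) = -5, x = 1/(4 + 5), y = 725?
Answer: -2900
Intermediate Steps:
x = ⅑ (x = 1/9 = ⅑ ≈ 0.11111)
w(W, F) = -4 (w(W, F) = -3/2 + (½)*(-5) = -3/2 - 5/2 = -4)
y*w(-2, x) = 725*(-4) = -2900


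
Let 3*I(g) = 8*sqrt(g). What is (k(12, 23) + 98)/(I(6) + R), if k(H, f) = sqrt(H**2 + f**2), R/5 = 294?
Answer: 108045/1620643 - 196*sqrt(6)/1620643 - 2*sqrt(4038)/1620643 + 2205*sqrt(673)/3241286 ≈ 0.083941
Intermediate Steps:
I(g) = 8*sqrt(g)/3 (I(g) = (8*sqrt(g))/3 = 8*sqrt(g)/3)
R = 1470 (R = 5*294 = 1470)
(k(12, 23) + 98)/(I(6) + R) = (sqrt(12**2 + 23**2) + 98)/(8*sqrt(6)/3 + 1470) = (sqrt(144 + 529) + 98)/(1470 + 8*sqrt(6)/3) = (sqrt(673) + 98)/(1470 + 8*sqrt(6)/3) = (98 + sqrt(673))/(1470 + 8*sqrt(6)/3)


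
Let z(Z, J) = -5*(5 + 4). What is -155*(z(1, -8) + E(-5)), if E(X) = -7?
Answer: 8060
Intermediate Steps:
z(Z, J) = -45 (z(Z, J) = -5*9 = -45)
-155*(z(1, -8) + E(-5)) = -155*(-45 - 7) = -155*(-52) = 8060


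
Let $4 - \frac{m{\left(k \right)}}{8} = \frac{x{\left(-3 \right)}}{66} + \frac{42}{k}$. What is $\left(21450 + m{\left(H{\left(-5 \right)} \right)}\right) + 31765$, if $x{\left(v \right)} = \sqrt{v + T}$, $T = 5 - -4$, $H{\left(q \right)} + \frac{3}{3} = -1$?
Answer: $53415 - \frac{4 \sqrt{6}}{33} \approx 53415.0$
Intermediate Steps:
$H{\left(q \right)} = -2$ ($H{\left(q \right)} = -1 - 1 = -2$)
$T = 9$ ($T = 5 + 4 = 9$)
$x{\left(v \right)} = \sqrt{9 + v}$ ($x{\left(v \right)} = \sqrt{v + 9} = \sqrt{9 + v}$)
$m{\left(k \right)} = 32 - \frac{336}{k} - \frac{4 \sqrt{6}}{33}$ ($m{\left(k \right)} = 32 - 8 \left(\frac{\sqrt{9 - 3}}{66} + \frac{42}{k}\right) = 32 - 8 \left(\sqrt{6} \cdot \frac{1}{66} + \frac{42}{k}\right) = 32 - 8 \left(\frac{\sqrt{6}}{66} + \frac{42}{k}\right) = 32 - 8 \left(\frac{42}{k} + \frac{\sqrt{6}}{66}\right) = 32 - \left(\frac{336}{k} + \frac{4 \sqrt{6}}{33}\right) = 32 - \frac{336}{k} - \frac{4 \sqrt{6}}{33}$)
$\left(21450 + m{\left(H{\left(-5 \right)} \right)}\right) + 31765 = \left(21450 - \left(-32 - 168 + \frac{4 \sqrt{6}}{33}\right)\right) + 31765 = \left(21450 - \left(-200 + \frac{4 \sqrt{6}}{33}\right)\right) + 31765 = \left(21450 + \left(32 + 168 - \frac{4 \sqrt{6}}{33}\right)\right) + 31765 = \left(21450 + \left(200 - \frac{4 \sqrt{6}}{33}\right)\right) + 31765 = \left(21650 - \frac{4 \sqrt{6}}{33}\right) + 31765 = 53415 - \frac{4 \sqrt{6}}{33}$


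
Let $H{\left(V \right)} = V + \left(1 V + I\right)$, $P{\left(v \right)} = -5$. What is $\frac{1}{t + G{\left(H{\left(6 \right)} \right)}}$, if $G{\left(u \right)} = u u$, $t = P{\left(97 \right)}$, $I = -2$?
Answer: $\frac{1}{95} \approx 0.010526$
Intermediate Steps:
$t = -5$
$H{\left(V \right)} = -2 + 2 V$ ($H{\left(V \right)} = V + \left(1 V - 2\right) = V + \left(V - 2\right) = V + \left(-2 + V\right) = -2 + 2 V$)
$G{\left(u \right)} = u^{2}$
$\frac{1}{t + G{\left(H{\left(6 \right)} \right)}} = \frac{1}{-5 + \left(-2 + 2 \cdot 6\right)^{2}} = \frac{1}{-5 + \left(-2 + 12\right)^{2}} = \frac{1}{-5 + 10^{2}} = \frac{1}{-5 + 100} = \frac{1}{95}$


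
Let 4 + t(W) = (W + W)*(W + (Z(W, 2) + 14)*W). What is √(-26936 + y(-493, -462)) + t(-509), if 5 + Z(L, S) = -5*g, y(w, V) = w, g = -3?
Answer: 12954046 + I*√27429 ≈ 1.2954e+7 + 165.62*I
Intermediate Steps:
Z(L, S) = 10 (Z(L, S) = -5 - 5*(-3) = -5 + 15 = 10)
t(W) = -4 + 50*W² (t(W) = -4 + (W + W)*(W + (10 + 14)*W) = -4 + (2*W)*(W + 24*W) = -4 + (2*W)*(25*W) = -4 + 50*W²)
√(-26936 + y(-493, -462)) + t(-509) = √(-26936 - 493) + (-4 + 50*(-509)²) = √(-27429) + (-4 + 50*259081) = I*√27429 + (-4 + 12954050) = I*√27429 + 12954046 = 12954046 + I*√27429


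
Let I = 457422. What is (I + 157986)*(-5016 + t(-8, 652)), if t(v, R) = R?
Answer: -2685640512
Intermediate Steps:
(I + 157986)*(-5016 + t(-8, 652)) = (457422 + 157986)*(-5016 + 652) = 615408*(-4364) = -2685640512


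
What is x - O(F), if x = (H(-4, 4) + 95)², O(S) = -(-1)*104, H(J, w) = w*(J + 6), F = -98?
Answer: 10505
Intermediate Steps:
H(J, w) = w*(6 + J)
O(S) = 104 (O(S) = -1*(-104) = 104)
x = 10609 (x = (4*(6 - 4) + 95)² = (4*2 + 95)² = (8 + 95)² = 103² = 10609)
x - O(F) = 10609 - 1*104 = 10609 - 104 = 10505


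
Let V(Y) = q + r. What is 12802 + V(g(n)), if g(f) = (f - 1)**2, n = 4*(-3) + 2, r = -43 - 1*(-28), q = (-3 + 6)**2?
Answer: 12796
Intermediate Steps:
q = 9 (q = 3**2 = 9)
r = -15 (r = -43 + 28 = -15)
n = -10 (n = -12 + 2 = -10)
g(f) = (-1 + f)**2
V(Y) = -6 (V(Y) = 9 - 15 = -6)
12802 + V(g(n)) = 12802 - 6 = 12796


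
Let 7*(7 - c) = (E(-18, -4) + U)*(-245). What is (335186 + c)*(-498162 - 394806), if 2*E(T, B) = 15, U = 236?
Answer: -306926942604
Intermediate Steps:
E(T, B) = 15/2 (E(T, B) = (1/2)*15 = 15/2)
c = 17059/2 (c = 7 - (15/2 + 236)*(-245)/7 = 7 - 487*(-245)/14 = 7 - 1/7*(-119315/2) = 7 + 17045/2 = 17059/2 ≈ 8529.5)
(335186 + c)*(-498162 - 394806) = (335186 + 17059/2)*(-498162 - 394806) = (687431/2)*(-892968) = -306926942604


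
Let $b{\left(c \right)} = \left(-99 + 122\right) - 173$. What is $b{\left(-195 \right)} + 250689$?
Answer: $250539$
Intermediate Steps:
$b{\left(c \right)} = -150$ ($b{\left(c \right)} = 23 - 173 = -150$)
$b{\left(-195 \right)} + 250689 = -150 + 250689 = 250539$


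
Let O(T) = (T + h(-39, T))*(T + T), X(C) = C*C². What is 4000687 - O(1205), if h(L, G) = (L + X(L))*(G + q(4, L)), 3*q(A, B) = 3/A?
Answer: 172415459732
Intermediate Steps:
q(A, B) = 1/A (q(A, B) = (3/A)/3 = 1/A)
X(C) = C³
h(L, G) = (¼ + G)*(L + L³) (h(L, G) = (L + L³)*(G + 1/4) = (L + L³)*(G + ¼) = (L + L³)*(¼ + G) = (¼ + G)*(L + L³))
O(T) = 2*T*(-29679/2 - 59357*T) (O(T) = (T - 39*(¼ + T + (¼)*(-39)² + T*(-39)²))*(T + T) = (T - 39*(¼ + T + (¼)*1521 + T*1521))*(2*T) = (T - 39*(¼ + T + 1521/4 + 1521*T))*(2*T) = (T - 39*(761/2 + 1522*T))*(2*T) = (T + (-29679/2 - 59358*T))*(2*T) = (-29679/2 - 59357*T)*(2*T) = 2*T*(-29679/2 - 59357*T))
4000687 - O(1205) = 4000687 - 1205*(-29679 - 118714*1205) = 4000687 - 1205*(-29679 - 143050370) = 4000687 - 1205*(-143080049) = 4000687 - 1*(-172411459045) = 4000687 + 172411459045 = 172415459732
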